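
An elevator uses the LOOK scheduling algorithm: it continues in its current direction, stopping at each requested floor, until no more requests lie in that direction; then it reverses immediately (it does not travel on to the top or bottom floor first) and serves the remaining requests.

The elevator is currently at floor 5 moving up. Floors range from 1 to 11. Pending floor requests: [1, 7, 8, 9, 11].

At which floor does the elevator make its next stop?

Current floor: 5, direction: up
Requests above: [7, 8, 9, 11]
Requests below: [1]
Moving up and requests lie above → nearest above is min([7, 8, 9, 11]) = 7

Answer: 7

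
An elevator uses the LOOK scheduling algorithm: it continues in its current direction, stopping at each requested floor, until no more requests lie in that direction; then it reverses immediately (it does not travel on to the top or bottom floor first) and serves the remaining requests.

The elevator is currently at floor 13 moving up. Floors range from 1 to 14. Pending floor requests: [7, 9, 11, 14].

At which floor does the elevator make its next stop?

Answer: 14

Derivation:
Current floor: 13, direction: up
Requests above: [14]
Requests below: [7, 9, 11]
Moving up and requests lie above → nearest above is min([14]) = 14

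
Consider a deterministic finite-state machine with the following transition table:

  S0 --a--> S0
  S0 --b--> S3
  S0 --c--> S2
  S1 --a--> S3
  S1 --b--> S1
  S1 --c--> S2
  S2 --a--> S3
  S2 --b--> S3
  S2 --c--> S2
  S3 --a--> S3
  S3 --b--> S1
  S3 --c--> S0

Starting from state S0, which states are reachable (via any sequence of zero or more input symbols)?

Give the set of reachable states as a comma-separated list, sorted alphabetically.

BFS from S0:
  visit S0: S0--a-->S0 (seen), S0--b-->S3 (new), S0--c-->S2 (new)
  visit S3: S3--a-->S3 (seen), S3--b-->S1 (new), S3--c-->S0 (seen)
  visit S2: S2--a-->S3 (seen), S2--b-->S3 (seen), S2--c-->S2 (seen)
  visit S1: S1--a-->S3 (seen), S1--b-->S1 (seen), S1--c-->S2 (seen)

Answer: S0, S1, S2, S3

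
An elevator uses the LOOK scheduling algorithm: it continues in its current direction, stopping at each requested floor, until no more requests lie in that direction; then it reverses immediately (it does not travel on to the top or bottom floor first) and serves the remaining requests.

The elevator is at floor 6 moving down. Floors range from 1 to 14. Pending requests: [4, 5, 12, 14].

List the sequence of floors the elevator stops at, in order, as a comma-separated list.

Answer: 5, 4, 12, 14

Derivation:
Current: 6, moving DOWN
Serve below first (descending): [5, 4]
Then reverse, serve above (ascending): [12, 14]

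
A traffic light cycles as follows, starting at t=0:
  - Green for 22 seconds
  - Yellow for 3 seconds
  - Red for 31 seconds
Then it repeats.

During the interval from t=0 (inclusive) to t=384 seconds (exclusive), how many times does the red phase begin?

Cycle = 22+3+31 = 56s
red phase starts at t = k*56 + 25 for k=0,1,2,...
Need k*56+25 < 384 → k < 6.411
k ∈ {0, ..., 6} → 7 starts

Answer: 7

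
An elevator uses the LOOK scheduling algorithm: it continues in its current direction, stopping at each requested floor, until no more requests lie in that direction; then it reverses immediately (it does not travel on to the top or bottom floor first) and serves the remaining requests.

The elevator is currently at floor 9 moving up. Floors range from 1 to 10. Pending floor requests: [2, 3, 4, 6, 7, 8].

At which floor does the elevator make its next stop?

Current floor: 9, direction: up
Requests above: []
Requests below: [2, 3, 4, 6, 7, 8]
Moving up but no requests above → reverse; nearest below is max([2, 3, 4, 6, 7, 8]) = 8

Answer: 8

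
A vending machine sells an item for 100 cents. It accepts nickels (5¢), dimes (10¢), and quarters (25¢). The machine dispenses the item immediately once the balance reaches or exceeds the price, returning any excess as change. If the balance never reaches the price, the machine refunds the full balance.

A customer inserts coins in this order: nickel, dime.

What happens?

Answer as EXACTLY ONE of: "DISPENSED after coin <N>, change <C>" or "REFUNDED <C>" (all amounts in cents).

Answer: REFUNDED 15

Derivation:
Price: 100¢
Coin 1 (nickel, 5¢): balance = 5¢
Coin 2 (dime, 10¢): balance = 15¢
All coins inserted, balance 15¢ < price 100¢ → REFUND 15¢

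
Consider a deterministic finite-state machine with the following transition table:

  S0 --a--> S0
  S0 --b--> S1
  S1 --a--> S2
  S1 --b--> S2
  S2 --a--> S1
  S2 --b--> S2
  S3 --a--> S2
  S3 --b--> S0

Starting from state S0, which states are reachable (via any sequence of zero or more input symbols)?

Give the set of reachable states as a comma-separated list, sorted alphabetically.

Answer: S0, S1, S2

Derivation:
BFS from S0:
  visit S0: S0--a-->S0 (seen), S0--b-->S1 (new)
  visit S1: S1--a-->S2 (new), S1--b-->S2 (seen)
  visit S2: S2--a-->S1 (seen), S2--b-->S2 (seen)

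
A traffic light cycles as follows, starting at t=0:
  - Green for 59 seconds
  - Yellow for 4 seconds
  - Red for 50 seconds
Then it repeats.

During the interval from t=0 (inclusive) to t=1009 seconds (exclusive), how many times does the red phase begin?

Answer: 9

Derivation:
Cycle = 59+4+50 = 113s
red phase starts at t = k*113 + 63 for k=0,1,2,...
Need k*113+63 < 1009 → k < 8.372
k ∈ {0, ..., 8} → 9 starts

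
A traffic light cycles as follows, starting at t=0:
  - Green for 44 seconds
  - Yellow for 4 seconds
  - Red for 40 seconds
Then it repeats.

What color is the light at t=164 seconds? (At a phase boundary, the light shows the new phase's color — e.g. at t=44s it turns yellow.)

Cycle length = 44 + 4 + 40 = 88s
t = 164, phase_t = 164 mod 88 = 76
76 >= 48 → RED

Answer: red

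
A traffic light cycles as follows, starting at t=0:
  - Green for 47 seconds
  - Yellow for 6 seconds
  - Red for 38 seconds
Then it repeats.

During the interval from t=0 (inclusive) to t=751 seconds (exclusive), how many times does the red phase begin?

Answer: 8

Derivation:
Cycle = 47+6+38 = 91s
red phase starts at t = k*91 + 53 for k=0,1,2,...
Need k*91+53 < 751 → k < 7.670
k ∈ {0, ..., 7} → 8 starts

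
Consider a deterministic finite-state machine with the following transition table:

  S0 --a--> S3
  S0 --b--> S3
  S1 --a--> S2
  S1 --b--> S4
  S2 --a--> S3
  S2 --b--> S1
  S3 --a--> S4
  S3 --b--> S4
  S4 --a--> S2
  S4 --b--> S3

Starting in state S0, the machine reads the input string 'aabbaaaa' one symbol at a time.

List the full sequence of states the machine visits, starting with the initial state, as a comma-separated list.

Start: S0
  read 'a': S0 --a--> S3
  read 'a': S3 --a--> S4
  read 'b': S4 --b--> S3
  read 'b': S3 --b--> S4
  read 'a': S4 --a--> S2
  read 'a': S2 --a--> S3
  read 'a': S3 --a--> S4
  read 'a': S4 --a--> S2

Answer: S0, S3, S4, S3, S4, S2, S3, S4, S2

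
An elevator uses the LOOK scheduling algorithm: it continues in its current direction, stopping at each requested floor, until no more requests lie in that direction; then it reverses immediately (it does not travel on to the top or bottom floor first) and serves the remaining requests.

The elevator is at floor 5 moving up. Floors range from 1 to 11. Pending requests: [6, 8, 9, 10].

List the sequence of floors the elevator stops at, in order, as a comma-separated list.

Current: 5, moving UP
Serve above first (ascending): [6, 8, 9, 10]
Then reverse, serve below (descending): []

Answer: 6, 8, 9, 10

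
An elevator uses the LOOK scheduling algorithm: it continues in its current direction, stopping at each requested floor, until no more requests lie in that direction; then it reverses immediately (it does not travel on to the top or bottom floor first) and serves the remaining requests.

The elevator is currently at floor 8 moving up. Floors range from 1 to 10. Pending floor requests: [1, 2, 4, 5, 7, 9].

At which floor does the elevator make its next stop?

Answer: 9

Derivation:
Current floor: 8, direction: up
Requests above: [9]
Requests below: [1, 2, 4, 5, 7]
Moving up and requests lie above → nearest above is min([9]) = 9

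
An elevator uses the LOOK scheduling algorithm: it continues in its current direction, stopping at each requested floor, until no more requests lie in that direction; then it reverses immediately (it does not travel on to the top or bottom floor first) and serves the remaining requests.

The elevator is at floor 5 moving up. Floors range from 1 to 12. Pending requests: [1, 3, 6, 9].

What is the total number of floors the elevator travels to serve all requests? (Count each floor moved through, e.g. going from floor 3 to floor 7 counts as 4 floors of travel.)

Answer: 12

Derivation:
Start at floor 5 moving up, LOOK stop order: [6, 9, 3, 1]
  5 → 6: |6-5| = 1, total = 1
  6 → 9: |9-6| = 3, total = 4
  9 → 3: |3-9| = 6, total = 10
  3 → 1: |1-3| = 2, total = 12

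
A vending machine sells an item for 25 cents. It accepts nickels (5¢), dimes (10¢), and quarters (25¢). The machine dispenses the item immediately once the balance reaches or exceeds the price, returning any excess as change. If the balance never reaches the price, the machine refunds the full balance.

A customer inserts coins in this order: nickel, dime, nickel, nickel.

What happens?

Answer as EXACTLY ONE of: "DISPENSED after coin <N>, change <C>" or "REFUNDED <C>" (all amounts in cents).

Price: 25¢
Coin 1 (nickel, 5¢): balance = 5¢
Coin 2 (dime, 10¢): balance = 15¢
Coin 3 (nickel, 5¢): balance = 20¢
Coin 4 (nickel, 5¢): balance = 25¢
  → balance >= price → DISPENSE, change = 25 - 25 = 0¢

Answer: DISPENSED after coin 4, change 0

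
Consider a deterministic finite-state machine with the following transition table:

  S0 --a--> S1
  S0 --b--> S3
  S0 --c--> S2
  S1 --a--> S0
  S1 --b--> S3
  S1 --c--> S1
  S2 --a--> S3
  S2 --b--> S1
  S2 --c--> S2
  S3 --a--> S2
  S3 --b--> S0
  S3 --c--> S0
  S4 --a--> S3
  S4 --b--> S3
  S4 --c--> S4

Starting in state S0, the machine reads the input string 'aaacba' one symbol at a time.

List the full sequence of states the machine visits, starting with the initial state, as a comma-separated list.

Answer: S0, S1, S0, S1, S1, S3, S2

Derivation:
Start: S0
  read 'a': S0 --a--> S1
  read 'a': S1 --a--> S0
  read 'a': S0 --a--> S1
  read 'c': S1 --c--> S1
  read 'b': S1 --b--> S3
  read 'a': S3 --a--> S2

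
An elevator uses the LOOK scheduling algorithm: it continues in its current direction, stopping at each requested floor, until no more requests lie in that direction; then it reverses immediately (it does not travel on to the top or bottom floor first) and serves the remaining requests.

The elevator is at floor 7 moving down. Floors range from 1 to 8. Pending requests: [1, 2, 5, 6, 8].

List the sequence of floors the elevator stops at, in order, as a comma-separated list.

Current: 7, moving DOWN
Serve below first (descending): [6, 5, 2, 1]
Then reverse, serve above (ascending): [8]

Answer: 6, 5, 2, 1, 8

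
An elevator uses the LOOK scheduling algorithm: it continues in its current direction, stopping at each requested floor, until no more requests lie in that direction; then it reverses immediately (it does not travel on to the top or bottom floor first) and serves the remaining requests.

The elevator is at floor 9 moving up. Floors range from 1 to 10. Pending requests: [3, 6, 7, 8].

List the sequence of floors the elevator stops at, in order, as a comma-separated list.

Current: 9, moving UP
Serve above first (ascending): []
Then reverse, serve below (descending): [8, 7, 6, 3]

Answer: 8, 7, 6, 3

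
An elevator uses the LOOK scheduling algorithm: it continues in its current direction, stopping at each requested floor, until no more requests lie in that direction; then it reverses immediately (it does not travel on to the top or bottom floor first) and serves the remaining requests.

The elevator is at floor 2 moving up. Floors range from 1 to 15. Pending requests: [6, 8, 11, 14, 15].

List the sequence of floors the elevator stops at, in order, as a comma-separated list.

Current: 2, moving UP
Serve above first (ascending): [6, 8, 11, 14, 15]
Then reverse, serve below (descending): []

Answer: 6, 8, 11, 14, 15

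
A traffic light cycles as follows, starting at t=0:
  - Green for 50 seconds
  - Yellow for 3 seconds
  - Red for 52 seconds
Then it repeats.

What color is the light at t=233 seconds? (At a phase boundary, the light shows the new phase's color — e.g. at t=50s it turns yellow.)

Cycle length = 50 + 3 + 52 = 105s
t = 233, phase_t = 233 mod 105 = 23
23 < 50 (green end) → GREEN

Answer: green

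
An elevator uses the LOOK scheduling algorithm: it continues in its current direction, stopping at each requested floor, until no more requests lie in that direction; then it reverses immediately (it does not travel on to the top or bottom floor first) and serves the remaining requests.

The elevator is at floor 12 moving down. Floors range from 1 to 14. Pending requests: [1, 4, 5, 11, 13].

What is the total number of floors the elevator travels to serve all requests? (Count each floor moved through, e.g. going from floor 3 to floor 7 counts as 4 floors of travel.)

Answer: 23

Derivation:
Start at floor 12 moving down, LOOK stop order: [11, 5, 4, 1, 13]
  12 → 11: |11-12| = 1, total = 1
  11 → 5: |5-11| = 6, total = 7
  5 → 4: |4-5| = 1, total = 8
  4 → 1: |1-4| = 3, total = 11
  1 → 13: |13-1| = 12, total = 23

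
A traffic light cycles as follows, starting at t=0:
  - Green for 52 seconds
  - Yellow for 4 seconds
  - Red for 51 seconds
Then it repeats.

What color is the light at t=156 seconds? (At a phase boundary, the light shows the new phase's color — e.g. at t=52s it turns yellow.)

Cycle length = 52 + 4 + 51 = 107s
t = 156, phase_t = 156 mod 107 = 49
49 < 52 (green end) → GREEN

Answer: green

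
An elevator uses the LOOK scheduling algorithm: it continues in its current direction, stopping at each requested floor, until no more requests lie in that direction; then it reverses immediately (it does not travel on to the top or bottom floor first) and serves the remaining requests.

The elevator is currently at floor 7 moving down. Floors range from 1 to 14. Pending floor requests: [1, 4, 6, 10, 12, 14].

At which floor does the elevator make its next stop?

Answer: 6

Derivation:
Current floor: 7, direction: down
Requests above: [10, 12, 14]
Requests below: [1, 4, 6]
Moving down and requests lie below → nearest below is max([1, 4, 6]) = 6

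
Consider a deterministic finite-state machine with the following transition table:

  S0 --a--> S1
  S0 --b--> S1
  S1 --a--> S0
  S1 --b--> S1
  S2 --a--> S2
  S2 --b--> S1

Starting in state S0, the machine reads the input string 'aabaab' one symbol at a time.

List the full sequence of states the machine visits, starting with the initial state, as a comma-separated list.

Answer: S0, S1, S0, S1, S0, S1, S1

Derivation:
Start: S0
  read 'a': S0 --a--> S1
  read 'a': S1 --a--> S0
  read 'b': S0 --b--> S1
  read 'a': S1 --a--> S0
  read 'a': S0 --a--> S1
  read 'b': S1 --b--> S1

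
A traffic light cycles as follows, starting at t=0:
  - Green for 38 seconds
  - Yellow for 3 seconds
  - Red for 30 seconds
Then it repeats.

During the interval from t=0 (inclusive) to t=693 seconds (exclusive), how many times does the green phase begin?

Cycle = 38+3+30 = 71s
green phase starts at t = k*71 + 0 for k=0,1,2,...
Need k*71+0 < 693 → k < 9.761
k ∈ {0, ..., 9} → 10 starts

Answer: 10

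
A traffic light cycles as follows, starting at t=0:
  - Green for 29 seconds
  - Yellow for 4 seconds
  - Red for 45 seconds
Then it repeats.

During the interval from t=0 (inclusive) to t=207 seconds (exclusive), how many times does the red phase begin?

Answer: 3

Derivation:
Cycle = 29+4+45 = 78s
red phase starts at t = k*78 + 33 for k=0,1,2,...
Need k*78+33 < 207 → k < 2.231
k ∈ {0, ..., 2} → 3 starts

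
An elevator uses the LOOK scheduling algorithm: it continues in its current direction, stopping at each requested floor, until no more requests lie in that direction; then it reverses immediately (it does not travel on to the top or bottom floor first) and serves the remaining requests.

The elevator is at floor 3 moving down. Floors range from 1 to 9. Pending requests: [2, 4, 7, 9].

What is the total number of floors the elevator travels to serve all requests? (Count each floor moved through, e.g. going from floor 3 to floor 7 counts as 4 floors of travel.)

Start at floor 3 moving down, LOOK stop order: [2, 4, 7, 9]
  3 → 2: |2-3| = 1, total = 1
  2 → 4: |4-2| = 2, total = 3
  4 → 7: |7-4| = 3, total = 6
  7 → 9: |9-7| = 2, total = 8

Answer: 8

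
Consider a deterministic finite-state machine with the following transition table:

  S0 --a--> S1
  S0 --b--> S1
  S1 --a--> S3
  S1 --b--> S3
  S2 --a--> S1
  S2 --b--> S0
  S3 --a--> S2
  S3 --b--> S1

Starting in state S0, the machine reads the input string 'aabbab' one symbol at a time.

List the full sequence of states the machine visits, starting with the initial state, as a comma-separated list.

Start: S0
  read 'a': S0 --a--> S1
  read 'a': S1 --a--> S3
  read 'b': S3 --b--> S1
  read 'b': S1 --b--> S3
  read 'a': S3 --a--> S2
  read 'b': S2 --b--> S0

Answer: S0, S1, S3, S1, S3, S2, S0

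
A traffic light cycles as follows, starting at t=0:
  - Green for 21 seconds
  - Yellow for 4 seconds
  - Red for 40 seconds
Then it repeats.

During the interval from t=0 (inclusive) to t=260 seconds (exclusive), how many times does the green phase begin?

Answer: 4

Derivation:
Cycle = 21+4+40 = 65s
green phase starts at t = k*65 + 0 for k=0,1,2,...
Need k*65+0 < 260 → k < 4.000
k ∈ {0, ..., 3} → 4 starts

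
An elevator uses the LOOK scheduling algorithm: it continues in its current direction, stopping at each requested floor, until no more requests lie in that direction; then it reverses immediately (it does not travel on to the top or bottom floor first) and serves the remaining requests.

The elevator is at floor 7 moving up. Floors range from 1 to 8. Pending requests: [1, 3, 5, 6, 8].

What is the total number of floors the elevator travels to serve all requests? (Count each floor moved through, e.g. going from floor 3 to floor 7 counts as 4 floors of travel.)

Start at floor 7 moving up, LOOK stop order: [8, 6, 5, 3, 1]
  7 → 8: |8-7| = 1, total = 1
  8 → 6: |6-8| = 2, total = 3
  6 → 5: |5-6| = 1, total = 4
  5 → 3: |3-5| = 2, total = 6
  3 → 1: |1-3| = 2, total = 8

Answer: 8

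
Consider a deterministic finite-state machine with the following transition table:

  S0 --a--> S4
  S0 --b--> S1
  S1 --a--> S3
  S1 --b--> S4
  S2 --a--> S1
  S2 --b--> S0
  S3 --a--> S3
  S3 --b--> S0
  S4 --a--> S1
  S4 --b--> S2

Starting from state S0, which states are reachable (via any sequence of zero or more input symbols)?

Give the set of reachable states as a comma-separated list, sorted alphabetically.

Answer: S0, S1, S2, S3, S4

Derivation:
BFS from S0:
  visit S0: S0--a-->S4 (new), S0--b-->S1 (new)
  visit S4: S4--a-->S1 (seen), S4--b-->S2 (new)
  visit S1: S1--a-->S3 (new), S1--b-->S4 (seen)
  visit S2: S2--a-->S1 (seen), S2--b-->S0 (seen)
  visit S3: S3--a-->S3 (seen), S3--b-->S0 (seen)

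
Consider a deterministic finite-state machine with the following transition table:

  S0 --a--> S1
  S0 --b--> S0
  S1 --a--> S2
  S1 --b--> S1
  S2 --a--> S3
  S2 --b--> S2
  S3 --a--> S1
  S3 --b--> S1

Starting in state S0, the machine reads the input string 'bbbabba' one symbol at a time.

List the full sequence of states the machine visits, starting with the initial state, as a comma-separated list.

Answer: S0, S0, S0, S0, S1, S1, S1, S2

Derivation:
Start: S0
  read 'b': S0 --b--> S0
  read 'b': S0 --b--> S0
  read 'b': S0 --b--> S0
  read 'a': S0 --a--> S1
  read 'b': S1 --b--> S1
  read 'b': S1 --b--> S1
  read 'a': S1 --a--> S2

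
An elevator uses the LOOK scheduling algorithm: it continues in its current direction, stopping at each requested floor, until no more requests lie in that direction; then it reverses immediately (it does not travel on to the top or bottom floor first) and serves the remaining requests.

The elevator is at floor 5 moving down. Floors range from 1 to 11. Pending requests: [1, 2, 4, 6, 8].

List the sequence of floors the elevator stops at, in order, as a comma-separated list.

Answer: 4, 2, 1, 6, 8

Derivation:
Current: 5, moving DOWN
Serve below first (descending): [4, 2, 1]
Then reverse, serve above (ascending): [6, 8]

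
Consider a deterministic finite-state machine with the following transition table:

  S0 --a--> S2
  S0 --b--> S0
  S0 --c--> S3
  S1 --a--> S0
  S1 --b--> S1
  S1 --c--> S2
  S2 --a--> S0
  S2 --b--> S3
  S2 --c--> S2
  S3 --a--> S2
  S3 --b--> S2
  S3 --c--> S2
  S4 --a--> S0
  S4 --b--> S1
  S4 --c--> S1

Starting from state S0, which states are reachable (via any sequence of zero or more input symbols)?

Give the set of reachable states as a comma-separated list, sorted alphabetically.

Answer: S0, S2, S3

Derivation:
BFS from S0:
  visit S0: S0--a-->S2 (new), S0--b-->S0 (seen), S0--c-->S3 (new)
  visit S2: S2--a-->S0 (seen), S2--b-->S3 (seen), S2--c-->S2 (seen)
  visit S3: S3--a-->S2 (seen), S3--b-->S2 (seen), S3--c-->S2 (seen)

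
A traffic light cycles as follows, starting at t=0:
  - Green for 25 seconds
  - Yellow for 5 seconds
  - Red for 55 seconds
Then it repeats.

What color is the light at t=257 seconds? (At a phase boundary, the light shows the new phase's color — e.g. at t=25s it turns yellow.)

Cycle length = 25 + 5 + 55 = 85s
t = 257, phase_t = 257 mod 85 = 2
2 < 25 (green end) → GREEN

Answer: green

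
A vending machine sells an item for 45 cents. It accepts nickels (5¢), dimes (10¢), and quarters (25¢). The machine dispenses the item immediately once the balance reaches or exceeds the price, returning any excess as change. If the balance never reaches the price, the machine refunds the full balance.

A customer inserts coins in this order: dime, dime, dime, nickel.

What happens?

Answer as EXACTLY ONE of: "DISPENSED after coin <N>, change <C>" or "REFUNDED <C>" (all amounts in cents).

Price: 45¢
Coin 1 (dime, 10¢): balance = 10¢
Coin 2 (dime, 10¢): balance = 20¢
Coin 3 (dime, 10¢): balance = 30¢
Coin 4 (nickel, 5¢): balance = 35¢
All coins inserted, balance 35¢ < price 45¢ → REFUND 35¢

Answer: REFUNDED 35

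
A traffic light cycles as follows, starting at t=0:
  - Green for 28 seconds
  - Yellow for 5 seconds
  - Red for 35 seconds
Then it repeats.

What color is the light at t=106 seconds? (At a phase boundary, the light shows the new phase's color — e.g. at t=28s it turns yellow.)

Answer: red

Derivation:
Cycle length = 28 + 5 + 35 = 68s
t = 106, phase_t = 106 mod 68 = 38
38 >= 33 → RED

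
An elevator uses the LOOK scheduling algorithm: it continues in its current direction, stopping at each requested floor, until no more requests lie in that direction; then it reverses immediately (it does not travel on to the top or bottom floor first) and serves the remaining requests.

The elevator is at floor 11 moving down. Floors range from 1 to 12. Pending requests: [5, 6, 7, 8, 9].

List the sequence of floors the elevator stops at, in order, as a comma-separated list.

Answer: 9, 8, 7, 6, 5

Derivation:
Current: 11, moving DOWN
Serve below first (descending): [9, 8, 7, 6, 5]
Then reverse, serve above (ascending): []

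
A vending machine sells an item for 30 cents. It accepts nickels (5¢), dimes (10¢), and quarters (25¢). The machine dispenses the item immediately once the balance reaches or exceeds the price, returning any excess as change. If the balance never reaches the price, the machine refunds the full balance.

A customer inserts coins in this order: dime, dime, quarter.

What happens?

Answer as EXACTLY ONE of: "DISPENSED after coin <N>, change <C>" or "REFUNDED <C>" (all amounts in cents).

Answer: DISPENSED after coin 3, change 15

Derivation:
Price: 30¢
Coin 1 (dime, 10¢): balance = 10¢
Coin 2 (dime, 10¢): balance = 20¢
Coin 3 (quarter, 25¢): balance = 45¢
  → balance >= price → DISPENSE, change = 45 - 30 = 15¢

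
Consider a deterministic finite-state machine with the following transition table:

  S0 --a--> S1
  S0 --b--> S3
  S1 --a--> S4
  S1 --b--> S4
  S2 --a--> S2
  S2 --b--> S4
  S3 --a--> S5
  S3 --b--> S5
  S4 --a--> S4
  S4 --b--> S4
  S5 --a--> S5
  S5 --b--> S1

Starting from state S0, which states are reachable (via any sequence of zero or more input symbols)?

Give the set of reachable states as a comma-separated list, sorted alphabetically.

Answer: S0, S1, S3, S4, S5

Derivation:
BFS from S0:
  visit S0: S0--a-->S1 (new), S0--b-->S3 (new)
  visit S1: S1--a-->S4 (new), S1--b-->S4 (seen)
  visit S3: S3--a-->S5 (new), S3--b-->S5 (seen)
  visit S4: S4--a-->S4 (seen), S4--b-->S4 (seen)
  visit S5: S5--a-->S5 (seen), S5--b-->S1 (seen)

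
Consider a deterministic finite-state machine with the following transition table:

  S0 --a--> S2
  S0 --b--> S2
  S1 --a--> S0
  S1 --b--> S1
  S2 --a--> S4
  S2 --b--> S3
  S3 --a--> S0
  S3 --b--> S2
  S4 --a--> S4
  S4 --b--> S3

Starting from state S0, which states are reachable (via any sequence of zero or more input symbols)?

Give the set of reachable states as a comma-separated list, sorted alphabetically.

Answer: S0, S2, S3, S4

Derivation:
BFS from S0:
  visit S0: S0--a-->S2 (new), S0--b-->S2 (seen)
  visit S2: S2--a-->S4 (new), S2--b-->S3 (new)
  visit S4: S4--a-->S4 (seen), S4--b-->S3 (seen)
  visit S3: S3--a-->S0 (seen), S3--b-->S2 (seen)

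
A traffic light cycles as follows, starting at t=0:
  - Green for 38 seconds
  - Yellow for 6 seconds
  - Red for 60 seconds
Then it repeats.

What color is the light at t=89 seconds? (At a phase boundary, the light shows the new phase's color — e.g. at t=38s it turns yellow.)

Cycle length = 38 + 6 + 60 = 104s
t = 89, phase_t = 89 mod 104 = 89
89 >= 44 → RED

Answer: red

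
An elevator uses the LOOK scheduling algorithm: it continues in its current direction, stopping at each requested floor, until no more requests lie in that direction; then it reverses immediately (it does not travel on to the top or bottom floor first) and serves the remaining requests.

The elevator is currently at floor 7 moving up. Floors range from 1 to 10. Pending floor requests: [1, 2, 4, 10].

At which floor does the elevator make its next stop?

Answer: 10

Derivation:
Current floor: 7, direction: up
Requests above: [10]
Requests below: [1, 2, 4]
Moving up and requests lie above → nearest above is min([10]) = 10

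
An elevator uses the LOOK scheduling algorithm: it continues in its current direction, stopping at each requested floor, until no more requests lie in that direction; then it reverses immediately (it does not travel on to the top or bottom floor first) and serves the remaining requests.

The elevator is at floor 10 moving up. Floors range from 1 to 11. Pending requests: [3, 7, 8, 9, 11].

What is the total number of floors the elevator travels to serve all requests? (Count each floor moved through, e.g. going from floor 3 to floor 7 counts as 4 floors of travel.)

Answer: 9

Derivation:
Start at floor 10 moving up, LOOK stop order: [11, 9, 8, 7, 3]
  10 → 11: |11-10| = 1, total = 1
  11 → 9: |9-11| = 2, total = 3
  9 → 8: |8-9| = 1, total = 4
  8 → 7: |7-8| = 1, total = 5
  7 → 3: |3-7| = 4, total = 9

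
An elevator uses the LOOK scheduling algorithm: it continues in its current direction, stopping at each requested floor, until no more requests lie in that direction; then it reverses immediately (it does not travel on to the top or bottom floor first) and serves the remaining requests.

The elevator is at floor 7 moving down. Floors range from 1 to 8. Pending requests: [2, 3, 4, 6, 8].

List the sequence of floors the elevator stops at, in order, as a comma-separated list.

Current: 7, moving DOWN
Serve below first (descending): [6, 4, 3, 2]
Then reverse, serve above (ascending): [8]

Answer: 6, 4, 3, 2, 8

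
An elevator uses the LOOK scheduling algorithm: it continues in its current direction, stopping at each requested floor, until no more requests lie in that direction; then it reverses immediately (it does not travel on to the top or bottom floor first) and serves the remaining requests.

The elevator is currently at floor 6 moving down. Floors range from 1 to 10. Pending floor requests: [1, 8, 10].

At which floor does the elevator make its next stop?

Answer: 1

Derivation:
Current floor: 6, direction: down
Requests above: [8, 10]
Requests below: [1]
Moving down and requests lie below → nearest below is max([1]) = 1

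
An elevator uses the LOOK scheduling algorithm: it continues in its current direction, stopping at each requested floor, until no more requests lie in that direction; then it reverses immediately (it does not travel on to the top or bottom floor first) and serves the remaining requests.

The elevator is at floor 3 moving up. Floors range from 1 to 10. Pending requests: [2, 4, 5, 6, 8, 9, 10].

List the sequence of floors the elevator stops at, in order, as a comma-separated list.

Answer: 4, 5, 6, 8, 9, 10, 2

Derivation:
Current: 3, moving UP
Serve above first (ascending): [4, 5, 6, 8, 9, 10]
Then reverse, serve below (descending): [2]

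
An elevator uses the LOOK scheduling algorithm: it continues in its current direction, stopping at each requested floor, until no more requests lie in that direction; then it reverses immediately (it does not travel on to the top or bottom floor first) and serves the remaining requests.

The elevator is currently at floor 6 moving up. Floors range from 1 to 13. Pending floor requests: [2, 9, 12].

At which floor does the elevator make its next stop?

Current floor: 6, direction: up
Requests above: [9, 12]
Requests below: [2]
Moving up and requests lie above → nearest above is min([9, 12]) = 9

Answer: 9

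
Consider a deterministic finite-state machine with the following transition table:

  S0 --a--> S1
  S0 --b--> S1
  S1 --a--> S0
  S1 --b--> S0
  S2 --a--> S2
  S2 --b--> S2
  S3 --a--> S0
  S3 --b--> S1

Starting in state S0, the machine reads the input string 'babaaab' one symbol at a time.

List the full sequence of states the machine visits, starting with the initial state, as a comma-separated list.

Answer: S0, S1, S0, S1, S0, S1, S0, S1

Derivation:
Start: S0
  read 'b': S0 --b--> S1
  read 'a': S1 --a--> S0
  read 'b': S0 --b--> S1
  read 'a': S1 --a--> S0
  read 'a': S0 --a--> S1
  read 'a': S1 --a--> S0
  read 'b': S0 --b--> S1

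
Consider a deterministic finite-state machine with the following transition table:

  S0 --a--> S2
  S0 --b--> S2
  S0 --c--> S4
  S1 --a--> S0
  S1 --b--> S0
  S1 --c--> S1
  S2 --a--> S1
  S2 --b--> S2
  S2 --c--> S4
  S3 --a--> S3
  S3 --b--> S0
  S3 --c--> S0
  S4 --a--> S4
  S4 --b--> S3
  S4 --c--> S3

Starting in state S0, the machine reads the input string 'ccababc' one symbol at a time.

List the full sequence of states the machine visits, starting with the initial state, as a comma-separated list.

Answer: S0, S4, S3, S3, S0, S2, S2, S4

Derivation:
Start: S0
  read 'c': S0 --c--> S4
  read 'c': S4 --c--> S3
  read 'a': S3 --a--> S3
  read 'b': S3 --b--> S0
  read 'a': S0 --a--> S2
  read 'b': S2 --b--> S2
  read 'c': S2 --c--> S4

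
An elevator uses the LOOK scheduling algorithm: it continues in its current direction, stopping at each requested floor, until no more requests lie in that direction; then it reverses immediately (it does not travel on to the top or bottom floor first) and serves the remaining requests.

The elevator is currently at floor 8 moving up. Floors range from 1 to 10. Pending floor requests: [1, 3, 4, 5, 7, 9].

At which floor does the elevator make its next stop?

Answer: 9

Derivation:
Current floor: 8, direction: up
Requests above: [9]
Requests below: [1, 3, 4, 5, 7]
Moving up and requests lie above → nearest above is min([9]) = 9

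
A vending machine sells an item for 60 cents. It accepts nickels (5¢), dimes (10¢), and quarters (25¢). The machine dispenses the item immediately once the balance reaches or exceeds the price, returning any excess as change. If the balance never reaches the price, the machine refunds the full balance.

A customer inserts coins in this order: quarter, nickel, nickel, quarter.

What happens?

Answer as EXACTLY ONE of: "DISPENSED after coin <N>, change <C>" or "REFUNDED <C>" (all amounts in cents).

Answer: DISPENSED after coin 4, change 0

Derivation:
Price: 60¢
Coin 1 (quarter, 25¢): balance = 25¢
Coin 2 (nickel, 5¢): balance = 30¢
Coin 3 (nickel, 5¢): balance = 35¢
Coin 4 (quarter, 25¢): balance = 60¢
  → balance >= price → DISPENSE, change = 60 - 60 = 0¢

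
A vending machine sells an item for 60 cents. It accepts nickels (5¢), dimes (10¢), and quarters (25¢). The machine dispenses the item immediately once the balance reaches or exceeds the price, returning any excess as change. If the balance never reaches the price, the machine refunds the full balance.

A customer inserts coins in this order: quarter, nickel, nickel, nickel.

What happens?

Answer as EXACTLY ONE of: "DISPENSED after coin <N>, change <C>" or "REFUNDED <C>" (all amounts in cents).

Answer: REFUNDED 40

Derivation:
Price: 60¢
Coin 1 (quarter, 25¢): balance = 25¢
Coin 2 (nickel, 5¢): balance = 30¢
Coin 3 (nickel, 5¢): balance = 35¢
Coin 4 (nickel, 5¢): balance = 40¢
All coins inserted, balance 40¢ < price 60¢ → REFUND 40¢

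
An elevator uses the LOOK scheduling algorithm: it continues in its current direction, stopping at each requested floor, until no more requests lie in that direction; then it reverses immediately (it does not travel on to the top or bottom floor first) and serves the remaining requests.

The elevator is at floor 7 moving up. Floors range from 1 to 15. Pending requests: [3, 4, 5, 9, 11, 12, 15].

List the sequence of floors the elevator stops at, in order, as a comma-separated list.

Answer: 9, 11, 12, 15, 5, 4, 3

Derivation:
Current: 7, moving UP
Serve above first (ascending): [9, 11, 12, 15]
Then reverse, serve below (descending): [5, 4, 3]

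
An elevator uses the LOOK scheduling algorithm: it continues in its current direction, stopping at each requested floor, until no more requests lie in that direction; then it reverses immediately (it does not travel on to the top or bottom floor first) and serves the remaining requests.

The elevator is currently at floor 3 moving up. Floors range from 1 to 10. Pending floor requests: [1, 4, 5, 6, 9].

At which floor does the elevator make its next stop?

Current floor: 3, direction: up
Requests above: [4, 5, 6, 9]
Requests below: [1]
Moving up and requests lie above → nearest above is min([4, 5, 6, 9]) = 4

Answer: 4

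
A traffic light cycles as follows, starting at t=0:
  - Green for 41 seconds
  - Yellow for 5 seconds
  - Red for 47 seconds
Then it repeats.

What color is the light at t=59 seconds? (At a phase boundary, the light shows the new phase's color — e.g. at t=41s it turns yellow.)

Cycle length = 41 + 5 + 47 = 93s
t = 59, phase_t = 59 mod 93 = 59
59 >= 46 → RED

Answer: red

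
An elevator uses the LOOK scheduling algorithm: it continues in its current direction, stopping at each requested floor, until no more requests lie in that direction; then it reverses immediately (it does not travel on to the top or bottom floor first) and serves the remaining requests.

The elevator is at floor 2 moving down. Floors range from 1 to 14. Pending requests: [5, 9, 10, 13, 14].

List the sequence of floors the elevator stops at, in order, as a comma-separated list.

Answer: 5, 9, 10, 13, 14

Derivation:
Current: 2, moving DOWN
Serve below first (descending): []
Then reverse, serve above (ascending): [5, 9, 10, 13, 14]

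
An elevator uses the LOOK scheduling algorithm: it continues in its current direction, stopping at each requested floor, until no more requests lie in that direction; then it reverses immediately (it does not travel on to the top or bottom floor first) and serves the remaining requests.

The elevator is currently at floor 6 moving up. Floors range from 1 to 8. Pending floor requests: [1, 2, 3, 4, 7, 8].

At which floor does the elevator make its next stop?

Answer: 7

Derivation:
Current floor: 6, direction: up
Requests above: [7, 8]
Requests below: [1, 2, 3, 4]
Moving up and requests lie above → nearest above is min([7, 8]) = 7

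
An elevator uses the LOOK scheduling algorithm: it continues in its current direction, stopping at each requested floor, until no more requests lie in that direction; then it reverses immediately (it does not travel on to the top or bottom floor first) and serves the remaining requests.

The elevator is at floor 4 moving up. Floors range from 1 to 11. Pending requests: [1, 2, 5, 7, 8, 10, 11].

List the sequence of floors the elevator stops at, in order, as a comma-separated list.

Current: 4, moving UP
Serve above first (ascending): [5, 7, 8, 10, 11]
Then reverse, serve below (descending): [2, 1]

Answer: 5, 7, 8, 10, 11, 2, 1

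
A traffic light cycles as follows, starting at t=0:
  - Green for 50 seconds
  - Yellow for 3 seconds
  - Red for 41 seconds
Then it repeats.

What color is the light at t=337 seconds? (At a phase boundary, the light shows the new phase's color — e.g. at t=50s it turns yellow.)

Answer: red

Derivation:
Cycle length = 50 + 3 + 41 = 94s
t = 337, phase_t = 337 mod 94 = 55
55 >= 53 → RED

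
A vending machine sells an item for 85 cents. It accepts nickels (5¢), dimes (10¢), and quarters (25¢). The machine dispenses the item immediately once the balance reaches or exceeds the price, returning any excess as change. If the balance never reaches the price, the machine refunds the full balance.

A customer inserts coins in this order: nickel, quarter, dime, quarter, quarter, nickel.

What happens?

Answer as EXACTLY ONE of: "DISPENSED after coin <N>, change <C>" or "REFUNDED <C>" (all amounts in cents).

Answer: DISPENSED after coin 5, change 5

Derivation:
Price: 85¢
Coin 1 (nickel, 5¢): balance = 5¢
Coin 2 (quarter, 25¢): balance = 30¢
Coin 3 (dime, 10¢): balance = 40¢
Coin 4 (quarter, 25¢): balance = 65¢
Coin 5 (quarter, 25¢): balance = 90¢
  → balance >= price → DISPENSE, change = 90 - 85 = 5¢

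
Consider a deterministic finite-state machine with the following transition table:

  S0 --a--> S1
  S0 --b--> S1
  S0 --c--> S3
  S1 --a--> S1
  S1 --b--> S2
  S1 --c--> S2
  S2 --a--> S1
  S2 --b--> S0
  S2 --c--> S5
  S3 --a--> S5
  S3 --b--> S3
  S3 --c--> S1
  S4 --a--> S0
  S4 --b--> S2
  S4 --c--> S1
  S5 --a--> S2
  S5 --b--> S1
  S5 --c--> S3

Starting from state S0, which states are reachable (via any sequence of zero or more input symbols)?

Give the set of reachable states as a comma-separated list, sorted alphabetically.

Answer: S0, S1, S2, S3, S5

Derivation:
BFS from S0:
  visit S0: S0--a-->S1 (new), S0--b-->S1 (seen), S0--c-->S3 (new)
  visit S1: S1--a-->S1 (seen), S1--b-->S2 (new), S1--c-->S2 (seen)
  visit S3: S3--a-->S5 (new), S3--b-->S3 (seen), S3--c-->S1 (seen)
  visit S2: S2--a-->S1 (seen), S2--b-->S0 (seen), S2--c-->S5 (seen)
  visit S5: S5--a-->S2 (seen), S5--b-->S1 (seen), S5--c-->S3 (seen)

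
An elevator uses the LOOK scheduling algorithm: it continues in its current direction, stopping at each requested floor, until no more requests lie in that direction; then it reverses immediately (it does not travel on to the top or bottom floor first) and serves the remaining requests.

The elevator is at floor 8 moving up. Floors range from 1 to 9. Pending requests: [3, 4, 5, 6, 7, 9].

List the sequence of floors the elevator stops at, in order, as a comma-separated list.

Answer: 9, 7, 6, 5, 4, 3

Derivation:
Current: 8, moving UP
Serve above first (ascending): [9]
Then reverse, serve below (descending): [7, 6, 5, 4, 3]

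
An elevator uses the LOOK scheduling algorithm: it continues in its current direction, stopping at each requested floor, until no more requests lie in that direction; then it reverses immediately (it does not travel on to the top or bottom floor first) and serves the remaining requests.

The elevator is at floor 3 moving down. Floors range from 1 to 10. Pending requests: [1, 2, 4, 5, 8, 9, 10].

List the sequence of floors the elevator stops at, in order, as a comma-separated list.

Current: 3, moving DOWN
Serve below first (descending): [2, 1]
Then reverse, serve above (ascending): [4, 5, 8, 9, 10]

Answer: 2, 1, 4, 5, 8, 9, 10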